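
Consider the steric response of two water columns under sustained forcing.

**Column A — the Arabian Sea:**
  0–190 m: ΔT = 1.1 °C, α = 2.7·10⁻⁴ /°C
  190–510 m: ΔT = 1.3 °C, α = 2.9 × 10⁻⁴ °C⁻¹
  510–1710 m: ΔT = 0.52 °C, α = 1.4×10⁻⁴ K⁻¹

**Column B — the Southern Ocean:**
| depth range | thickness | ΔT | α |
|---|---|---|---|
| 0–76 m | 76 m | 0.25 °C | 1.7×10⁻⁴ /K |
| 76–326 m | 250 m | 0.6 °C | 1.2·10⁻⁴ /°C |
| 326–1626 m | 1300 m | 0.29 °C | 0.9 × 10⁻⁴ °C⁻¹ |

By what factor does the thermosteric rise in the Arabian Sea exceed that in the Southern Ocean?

A 0–190 m: 2.7×10⁻⁴ × 190 × 1.1 = 0.05643 m
A Layer 2: 1.3 × 2.9×10⁻⁴ × 320 = 0.12064 m
A Layer 3: 1.4×10⁻⁴ × 0.52 × 1200 = 0.08736 m
A total: 0.26443 m
B Layer 1: 0.25 × 76 × 1.7×10⁻⁴ = 0.00323 m
B Layer 2: 0.6 × 250 × 1.2×10⁻⁴ = 0.01800 m
B 1300 × 0.9×10⁻⁴ × 0.29 = 0.03393 m
B total: 0.05516 m
Ratio: 0.26443 / 0.05516 ≈ 4.794

4.79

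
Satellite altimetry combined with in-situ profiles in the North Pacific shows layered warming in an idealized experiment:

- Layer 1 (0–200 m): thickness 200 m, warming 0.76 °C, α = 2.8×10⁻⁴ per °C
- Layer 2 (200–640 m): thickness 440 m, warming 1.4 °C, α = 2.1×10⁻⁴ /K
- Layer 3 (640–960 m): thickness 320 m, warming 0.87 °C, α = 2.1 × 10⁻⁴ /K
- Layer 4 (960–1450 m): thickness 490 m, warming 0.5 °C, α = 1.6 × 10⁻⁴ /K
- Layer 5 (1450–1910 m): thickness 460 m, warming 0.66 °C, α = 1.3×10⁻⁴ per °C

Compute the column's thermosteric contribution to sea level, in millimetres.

Layer 1: 200 × 2.8×10⁻⁴ × 0.76 = 0.04256 m
200–640 m: 2.1×10⁻⁴ × 440 × 1.4 = 0.12936 m
320 × 0.87 × 2.1×10⁻⁴ = 0.058464 m
Layer 4: 490 × 0.5 × 1.6×10⁻⁴ = 0.03920 m
1450–1910 m: 1.3×10⁻⁴ × 460 × 0.66 = 0.039468 m
Δh = 0.04256 + 0.12936 + 0.058464 + 0.03920 + 0.039468 = 0.309052 m

Δh ≈ 309 mm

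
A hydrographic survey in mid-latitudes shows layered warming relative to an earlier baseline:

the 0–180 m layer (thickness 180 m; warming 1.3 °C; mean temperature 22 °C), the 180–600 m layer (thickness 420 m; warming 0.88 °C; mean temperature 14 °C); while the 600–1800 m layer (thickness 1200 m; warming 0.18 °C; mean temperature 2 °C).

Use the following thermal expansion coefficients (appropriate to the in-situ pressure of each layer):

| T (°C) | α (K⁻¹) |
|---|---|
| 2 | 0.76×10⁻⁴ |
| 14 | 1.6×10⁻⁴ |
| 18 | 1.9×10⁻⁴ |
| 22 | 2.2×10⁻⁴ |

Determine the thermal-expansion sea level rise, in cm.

Layer 1 at 22 °C → α = 2.2×10⁻⁴ K⁻¹
Layer 2 at 14 °C → α = 1.6×10⁻⁴ K⁻¹
Layer 3 at 2 °C → α = 0.76×10⁻⁴ K⁻¹
1.3 × 2.2×10⁻⁴ × 180 = 0.05148 m
Layer 2: 0.88 × 1.6×10⁻⁴ × 420 = 0.059136 m
1200 × 0.18 × 0.76×10⁻⁴ = 0.016416 m
Δh = 0.05148 + 0.059136 + 0.016416 = 0.127032 m ≈ 12.7 cm

12.7 cm of thermosteric rise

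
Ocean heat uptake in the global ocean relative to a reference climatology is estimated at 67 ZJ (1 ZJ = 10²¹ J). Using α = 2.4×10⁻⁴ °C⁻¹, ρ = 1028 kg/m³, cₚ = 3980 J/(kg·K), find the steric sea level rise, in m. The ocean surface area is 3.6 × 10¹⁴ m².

Per unit area: Q = 67×10²¹ / (3.6×10¹⁴) ≈ 1.861×10⁸ J/m²
Δh = αQ/(ρcₚ) = 2.4×10⁻⁴ × 1.861×10⁸ / (1028 × 3980) ≈ 0.010916 m

Δh = 0.0109 m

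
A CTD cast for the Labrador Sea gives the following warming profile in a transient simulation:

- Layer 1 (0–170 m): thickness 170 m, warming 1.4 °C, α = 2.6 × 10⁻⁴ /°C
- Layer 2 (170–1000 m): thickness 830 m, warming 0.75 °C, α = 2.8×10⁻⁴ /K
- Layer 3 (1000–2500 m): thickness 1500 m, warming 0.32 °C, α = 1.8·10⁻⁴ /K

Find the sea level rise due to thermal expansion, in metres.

Δh = 0.32 m

Layer 1: 1.4 × 2.6×10⁻⁴ × 170 = 0.06188 m
Layer 2: 2.8×10⁻⁴ × 830 × 0.75 = 0.17430 m
Layer 3: 1500 × 1.8×10⁻⁴ × 0.32 = 0.08640 m
Δh = 0.06188 + 0.17430 + 0.08640 = 0.32258 m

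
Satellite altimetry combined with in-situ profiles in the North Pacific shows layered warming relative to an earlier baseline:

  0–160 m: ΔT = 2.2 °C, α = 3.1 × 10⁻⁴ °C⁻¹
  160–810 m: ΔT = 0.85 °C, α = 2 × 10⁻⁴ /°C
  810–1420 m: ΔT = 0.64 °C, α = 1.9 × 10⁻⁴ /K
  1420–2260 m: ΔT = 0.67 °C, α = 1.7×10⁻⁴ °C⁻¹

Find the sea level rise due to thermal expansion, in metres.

Δh ≈ 0.39 m

Layer 1: 160 × 3.1×10⁻⁴ × 2.2 = 0.10912 m
160–810 m: 2×10⁻⁴ × 0.85 × 650 = 0.11050 m
Layer 3: 1.9×10⁻⁴ × 610 × 0.64 = 0.074176 m
0.67 × 1.7×10⁻⁴ × 840 = 0.095676 m
Δh = 0.10912 + 0.11050 + 0.074176 + 0.095676 = 0.389472 m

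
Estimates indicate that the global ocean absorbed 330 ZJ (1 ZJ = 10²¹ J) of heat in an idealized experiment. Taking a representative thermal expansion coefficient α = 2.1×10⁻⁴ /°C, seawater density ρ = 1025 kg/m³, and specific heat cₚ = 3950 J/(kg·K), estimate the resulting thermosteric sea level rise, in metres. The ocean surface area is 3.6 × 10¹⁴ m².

Per unit area: Q = 330×10²¹ / (3.6×10¹⁴) ≈ 9.167×10⁸ J/m²
Δh = αQ/(ρcₚ) = 2.1×10⁻⁴ × 9.167×10⁸ / (1025 × 3950) ≈ 0.047547 m

Δh = 0.0475 m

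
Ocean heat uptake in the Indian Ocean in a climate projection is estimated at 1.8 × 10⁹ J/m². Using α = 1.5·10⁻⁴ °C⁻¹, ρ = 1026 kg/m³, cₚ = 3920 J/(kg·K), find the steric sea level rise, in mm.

Δh = αQ/(ρcₚ) = 1.5×10⁻⁴ × 1.8×10⁹ / (1026 × 3920) ≈ 0.067132 m

Δh ≈ 67.1 mm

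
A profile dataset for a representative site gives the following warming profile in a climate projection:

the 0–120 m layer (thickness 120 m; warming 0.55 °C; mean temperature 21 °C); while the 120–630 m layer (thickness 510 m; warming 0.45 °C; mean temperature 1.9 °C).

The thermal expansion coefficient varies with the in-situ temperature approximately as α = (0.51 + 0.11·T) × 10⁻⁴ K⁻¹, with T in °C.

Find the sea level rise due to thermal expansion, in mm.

Layer 1: α = (0.51 + 0.11×21)×10⁻⁴ = 2.82×10⁻⁴ K⁻¹
Layer 2: α = (0.51 + 0.11×1.9)×10⁻⁴ = 0.719×10⁻⁴ K⁻¹
Layer 1: 120 × 2.82×10⁻⁴ × 0.55 = 0.018612 m
120–630 m: 0.719×10⁻⁴ × 0.45 × 510 = 0.01650105 m
Δh = 0.018612 + 0.01650105 = 0.03511305 m ≈ 35.1 mm

35.1 mm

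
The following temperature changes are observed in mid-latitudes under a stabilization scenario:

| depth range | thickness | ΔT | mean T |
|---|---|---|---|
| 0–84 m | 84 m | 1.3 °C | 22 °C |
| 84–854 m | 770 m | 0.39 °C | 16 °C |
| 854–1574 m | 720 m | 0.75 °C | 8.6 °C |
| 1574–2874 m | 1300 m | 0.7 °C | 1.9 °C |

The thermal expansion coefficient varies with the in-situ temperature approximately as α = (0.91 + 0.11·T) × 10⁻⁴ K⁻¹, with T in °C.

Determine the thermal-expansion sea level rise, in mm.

Layer 1: α = (0.91 + 0.11×22)×10⁻⁴ = 3.33×10⁻⁴ K⁻¹
Layer 2: α = (0.91 + 0.11×16)×10⁻⁴ = 2.67×10⁻⁴ K⁻¹
Layer 3: α = (0.91 + 0.11×8.6)×10⁻⁴ = 1.856×10⁻⁴ K⁻¹
Layer 4: α = (0.91 + 0.11×1.9)×10⁻⁴ = 1.119×10⁻⁴ K⁻¹
0–84 m: 3.33×10⁻⁴ × 84 × 1.3 = 0.0363636 m
0.39 × 770 × 2.67×10⁻⁴ = 0.0801801 m
0.75 × 720 × 1.856×10⁻⁴ = 0.100224 m
Layer 4: 1300 × 1.119×10⁻⁴ × 0.7 = 0.101829 m
Δh = 0.0363636 + 0.0801801 + 0.100224 + 0.101829 = 0.3185967 m ≈ 320 mm

320 mm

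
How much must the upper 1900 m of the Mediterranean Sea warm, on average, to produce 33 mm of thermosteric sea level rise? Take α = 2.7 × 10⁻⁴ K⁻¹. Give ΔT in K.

about 0.064 K

ΔT = Δh/(αH) = 0.033 / (2.7×10⁻⁴ × 1900) ≈ 0.06433 K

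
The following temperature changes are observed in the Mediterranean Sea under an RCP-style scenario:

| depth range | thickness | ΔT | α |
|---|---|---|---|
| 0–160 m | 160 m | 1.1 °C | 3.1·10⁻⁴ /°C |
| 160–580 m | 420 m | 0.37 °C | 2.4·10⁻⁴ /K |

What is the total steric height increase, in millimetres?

Layer 1: 3.1×10⁻⁴ × 160 × 1.1 = 0.05456 m
Layer 2: 420 × 0.37 × 2.4×10⁻⁴ = 0.037296 m
Δh = 0.05456 + 0.037296 = 0.091856 m ≈ 91.9 mm

Δh = 91.9 mm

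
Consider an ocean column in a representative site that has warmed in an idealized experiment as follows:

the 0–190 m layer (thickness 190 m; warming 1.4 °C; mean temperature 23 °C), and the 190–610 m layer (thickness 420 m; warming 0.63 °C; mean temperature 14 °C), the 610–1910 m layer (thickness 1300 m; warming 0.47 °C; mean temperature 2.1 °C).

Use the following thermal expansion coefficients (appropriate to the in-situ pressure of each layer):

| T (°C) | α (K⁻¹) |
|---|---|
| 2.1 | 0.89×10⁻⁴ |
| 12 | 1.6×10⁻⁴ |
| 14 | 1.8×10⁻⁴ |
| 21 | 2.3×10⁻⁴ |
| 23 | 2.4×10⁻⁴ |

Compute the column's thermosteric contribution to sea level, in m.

Layer 1 at 23 °C → α = 2.4×10⁻⁴ K⁻¹
Layer 2 at 14 °C → α = 1.8×10⁻⁴ K⁻¹
Layer 3 at 2.1 °C → α = 0.89×10⁻⁴ K⁻¹
Layer 1: 2.4×10⁻⁴ × 190 × 1.4 = 0.06384 m
190–610 m: 1.8×10⁻⁴ × 0.63 × 420 = 0.047628 m
0.89×10⁻⁴ × 1300 × 0.47 = 0.054379 m
Δh = 0.06384 + 0.047628 + 0.054379 = 0.165847 m ≈ 0.17 m

Δh ≈ 0.17 m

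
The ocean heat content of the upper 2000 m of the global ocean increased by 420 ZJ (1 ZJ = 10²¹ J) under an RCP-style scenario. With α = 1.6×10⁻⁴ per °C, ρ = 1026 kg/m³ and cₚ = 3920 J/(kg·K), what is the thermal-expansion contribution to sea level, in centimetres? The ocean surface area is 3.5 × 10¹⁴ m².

Δh = 4.77 cm

Per unit area: Q = 420×10²¹ / (3.5×10¹⁴) = 1.2×10⁹ J/m²
Δh = αQ/(ρcₚ) = 1.6×10⁻⁴ × 1.2×10⁹ / (1026 × 3920) ≈ 0.047738 m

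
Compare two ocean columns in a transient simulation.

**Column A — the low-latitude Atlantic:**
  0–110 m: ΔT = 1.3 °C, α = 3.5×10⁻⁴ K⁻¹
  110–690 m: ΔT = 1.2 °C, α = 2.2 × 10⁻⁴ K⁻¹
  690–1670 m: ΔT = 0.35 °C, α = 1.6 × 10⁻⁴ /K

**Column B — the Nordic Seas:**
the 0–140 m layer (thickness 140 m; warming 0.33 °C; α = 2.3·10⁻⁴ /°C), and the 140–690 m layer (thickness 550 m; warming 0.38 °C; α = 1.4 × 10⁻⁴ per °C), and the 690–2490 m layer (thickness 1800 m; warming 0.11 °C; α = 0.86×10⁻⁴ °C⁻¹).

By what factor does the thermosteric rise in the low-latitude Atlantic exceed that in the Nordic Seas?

4.53

A Layer 1: 3.5×10⁻⁴ × 110 × 1.3 = 0.05005 m
A Layer 2: 1.2 × 580 × 2.2×10⁻⁴ = 0.15312 m
A 980 × 1.6×10⁻⁴ × 0.35 = 0.05488 m
A total: 0.25805 m
B Layer 1: 140 × 2.3×10⁻⁴ × 0.33 = 0.010626 m
B 140–690 m: 1.4×10⁻⁴ × 0.38 × 550 = 0.02926 m
B Layer 3: 1800 × 0.86×10⁻⁴ × 0.11 = 0.017028 m
B total: 0.056914 m
Ratio: 0.25805 / 0.056914 ≈ 4.534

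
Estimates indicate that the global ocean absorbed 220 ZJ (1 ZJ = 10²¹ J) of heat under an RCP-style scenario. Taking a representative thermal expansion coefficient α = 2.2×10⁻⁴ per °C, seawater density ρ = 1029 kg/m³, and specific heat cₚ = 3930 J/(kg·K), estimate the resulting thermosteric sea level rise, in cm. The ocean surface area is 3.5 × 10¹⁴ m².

Per unit area: Q = 220×10²¹ / (3.5×10¹⁴) ≈ 6.286×10⁸ J/m²
Δh = αQ/(ρcₚ) = 2.2×10⁻⁴ × 6.286×10⁸ / (1029 × 3930) ≈ 0.034197 m

3.4 cm of thermosteric rise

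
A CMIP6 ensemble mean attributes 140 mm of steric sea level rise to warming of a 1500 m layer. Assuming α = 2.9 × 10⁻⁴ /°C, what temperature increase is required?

ΔT = Δh/(αH) = 0.14 / (2.9×10⁻⁴ × 1500) ≈ 0.3218 K

ΔT ≈ 0.32 K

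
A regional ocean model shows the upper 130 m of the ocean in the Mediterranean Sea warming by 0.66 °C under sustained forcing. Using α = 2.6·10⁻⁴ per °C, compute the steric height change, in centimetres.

Δh = αΔT·H = 2.6×10⁻⁴ × 0.66 × 130 = 0.022308 m

about 2.23 cm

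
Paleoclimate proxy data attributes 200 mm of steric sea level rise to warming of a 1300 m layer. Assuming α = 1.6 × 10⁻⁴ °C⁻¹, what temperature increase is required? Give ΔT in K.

about 0.96 K

ΔT = Δh/(αH) = 0.2 / (1.6×10⁻⁴ × 1300) ≈ 0.9615 K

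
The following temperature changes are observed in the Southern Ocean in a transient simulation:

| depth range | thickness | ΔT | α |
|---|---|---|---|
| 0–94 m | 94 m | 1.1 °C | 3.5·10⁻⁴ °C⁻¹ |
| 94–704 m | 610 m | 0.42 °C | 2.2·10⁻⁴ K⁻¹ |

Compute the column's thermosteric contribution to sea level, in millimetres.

Δh = 93 mm

3.5×10⁻⁴ × 1.1 × 94 = 0.03619 m
0.42 × 610 × 2.2×10⁻⁴ = 0.056364 m
Δh = 0.03619 + 0.056364 = 0.092554 m ≈ 93 mm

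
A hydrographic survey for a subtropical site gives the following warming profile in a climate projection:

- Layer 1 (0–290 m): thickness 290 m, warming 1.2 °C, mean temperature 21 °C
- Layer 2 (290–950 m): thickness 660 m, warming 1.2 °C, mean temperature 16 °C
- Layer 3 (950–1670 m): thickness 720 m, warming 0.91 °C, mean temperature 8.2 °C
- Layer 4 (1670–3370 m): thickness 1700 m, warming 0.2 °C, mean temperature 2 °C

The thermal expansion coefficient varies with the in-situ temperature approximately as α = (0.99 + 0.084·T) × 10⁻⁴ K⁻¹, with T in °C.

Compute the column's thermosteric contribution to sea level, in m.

0.430 m

Layer 1: α = (0.99 + 0.084×21)×10⁻⁴ = 2.754×10⁻⁴ K⁻¹
Layer 2: α = (0.99 + 0.084×16)×10⁻⁴ = 2.334×10⁻⁴ K⁻¹
Layer 3: α = (0.99 + 0.084×8.2)×10⁻⁴ = 1.6788×10⁻⁴ K⁻¹
Layer 4: α = (0.99 + 0.084×2)×10⁻⁴ = 1.158×10⁻⁴ K⁻¹
1.2 × 2.754×10⁻⁴ × 290 = 0.0958392 m
1.2 × 660 × 2.334×10⁻⁴ = 0.1848528 m
720 × 0.91 × 1.6788×10⁻⁴ = 0.109994976 m
Layer 4: 0.2 × 1.158×10⁻⁴ × 1700 = 0.039372 m
Δh = 0.0958392 + 0.1848528 + 0.109994976 + 0.039372 = 0.430058976 m ≈ 0.430 m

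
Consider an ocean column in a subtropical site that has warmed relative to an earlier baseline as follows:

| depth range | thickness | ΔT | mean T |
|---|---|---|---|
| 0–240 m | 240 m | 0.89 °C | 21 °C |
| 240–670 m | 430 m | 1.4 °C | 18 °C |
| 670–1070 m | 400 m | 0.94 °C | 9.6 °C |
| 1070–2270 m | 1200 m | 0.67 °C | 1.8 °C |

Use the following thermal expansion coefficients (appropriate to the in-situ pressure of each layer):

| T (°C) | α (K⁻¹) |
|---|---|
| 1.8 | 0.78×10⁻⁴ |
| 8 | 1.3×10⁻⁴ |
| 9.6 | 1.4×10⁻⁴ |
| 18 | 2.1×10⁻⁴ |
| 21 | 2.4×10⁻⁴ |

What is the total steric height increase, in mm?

Layer 1 at 21 °C → α = 2.4×10⁻⁴ K⁻¹
Layer 2 at 18 °C → α = 2.1×10⁻⁴ K⁻¹
Layer 3 at 9.6 °C → α = 1.4×10⁻⁴ K⁻¹
Layer 4 at 1.8 °C → α = 0.78×10⁻⁴ K⁻¹
0–240 m: 240 × 0.89 × 2.4×10⁻⁴ = 0.051264 m
2.1×10⁻⁴ × 1.4 × 430 = 0.12642 m
Layer 3: 400 × 1.4×10⁻⁴ × 0.94 = 0.05264 m
Layer 4: 0.78×10⁻⁴ × 0.67 × 1200 = 0.062712 m
Δh = 0.051264 + 0.12642 + 0.05264 + 0.062712 = 0.293036 m ≈ 293 mm

293 mm of thermosteric rise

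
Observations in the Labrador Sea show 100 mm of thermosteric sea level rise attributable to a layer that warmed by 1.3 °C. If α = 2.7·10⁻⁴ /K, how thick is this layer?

H = Δh/(αΔT) = 0.1 / (2.7×10⁻⁴ × 1.3) ≈ 284.9 m

280 m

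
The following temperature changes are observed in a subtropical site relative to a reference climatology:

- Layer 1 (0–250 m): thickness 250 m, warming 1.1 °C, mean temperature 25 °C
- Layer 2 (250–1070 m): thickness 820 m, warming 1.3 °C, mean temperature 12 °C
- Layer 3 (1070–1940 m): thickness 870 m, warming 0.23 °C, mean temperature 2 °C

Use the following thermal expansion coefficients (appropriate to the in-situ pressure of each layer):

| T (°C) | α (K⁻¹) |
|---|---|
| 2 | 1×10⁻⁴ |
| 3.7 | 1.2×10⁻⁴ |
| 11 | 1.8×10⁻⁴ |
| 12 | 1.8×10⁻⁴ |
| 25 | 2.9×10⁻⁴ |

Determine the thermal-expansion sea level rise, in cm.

Layer 1 at 25 °C → α = 2.9×10⁻⁴ K⁻¹
Layer 2 at 12 °C → α = 1.8×10⁻⁴ K⁻¹
Layer 3 at 2 °C → α = 1×10⁻⁴ K⁻¹
Layer 1: 2.9×10⁻⁴ × 1.1 × 250 = 0.07975 m
820 × 1.3 × 1.8×10⁻⁴ = 0.19188 m
Layer 3: 1×10⁻⁴ × 0.23 × 870 = 0.02001 m
Δh = 0.07975 + 0.19188 + 0.02001 = 0.29164 m ≈ 29 cm

about 29 cm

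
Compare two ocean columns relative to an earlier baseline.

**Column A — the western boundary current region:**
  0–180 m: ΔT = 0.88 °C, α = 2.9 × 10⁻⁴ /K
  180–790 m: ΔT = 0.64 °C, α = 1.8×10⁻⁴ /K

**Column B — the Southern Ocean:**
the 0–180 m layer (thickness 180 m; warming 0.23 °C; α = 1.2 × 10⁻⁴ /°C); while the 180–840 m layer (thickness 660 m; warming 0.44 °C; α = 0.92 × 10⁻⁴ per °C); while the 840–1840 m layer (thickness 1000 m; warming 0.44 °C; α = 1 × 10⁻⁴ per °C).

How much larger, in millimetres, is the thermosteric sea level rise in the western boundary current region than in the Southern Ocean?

A Layer 1: 180 × 0.88 × 2.9×10⁻⁴ = 0.045936 m
A 0.64 × 610 × 1.8×10⁻⁴ = 0.070272 m
A total: 0.116208 m
B 180 × 0.23 × 1.2×10⁻⁴ = 0.004968 m
B 660 × 0.92×10⁻⁴ × 0.44 = 0.0267168 m
B 840–1840 m: 0.44 × 1×10⁻⁴ × 1000 = 0.04400 m
B total: 0.0756848 m
Difference: 0.116208 − 0.0756848 = 0.0405232 m

41 mm larger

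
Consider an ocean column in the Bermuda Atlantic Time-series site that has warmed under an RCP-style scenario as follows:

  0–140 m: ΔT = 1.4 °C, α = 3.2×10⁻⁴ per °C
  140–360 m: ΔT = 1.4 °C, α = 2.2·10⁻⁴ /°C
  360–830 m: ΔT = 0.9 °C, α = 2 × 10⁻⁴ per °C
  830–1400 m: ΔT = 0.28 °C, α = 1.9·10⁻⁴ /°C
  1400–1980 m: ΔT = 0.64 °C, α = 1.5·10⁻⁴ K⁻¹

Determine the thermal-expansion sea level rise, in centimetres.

30 cm of thermosteric rise

1.4 × 140 × 3.2×10⁻⁴ = 0.06272 m
140–360 m: 1.4 × 2.2×10⁻⁴ × 220 = 0.06776 m
470 × 0.9 × 2×10⁻⁴ = 0.08460 m
830–1400 m: 570 × 0.28 × 1.9×10⁻⁴ = 0.030324 m
1400–1980 m: 580 × 0.64 × 1.5×10⁻⁴ = 0.05568 m
Δh = 0.06272 + 0.06776 + 0.08460 + 0.030324 + 0.05568 = 0.301084 m ≈ 30 cm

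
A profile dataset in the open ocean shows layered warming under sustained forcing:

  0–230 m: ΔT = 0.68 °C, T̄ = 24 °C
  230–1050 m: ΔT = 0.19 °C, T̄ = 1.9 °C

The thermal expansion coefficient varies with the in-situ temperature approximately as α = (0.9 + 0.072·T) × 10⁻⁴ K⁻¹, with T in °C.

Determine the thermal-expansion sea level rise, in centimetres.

5.73 cm

Layer 1: α = (0.9 + 0.072×24)×10⁻⁴ = 2.628×10⁻⁴ K⁻¹
Layer 2: α = (0.9 + 0.072×1.9)×10⁻⁴ = 1.0368×10⁻⁴ K⁻¹
Layer 1: 0.68 × 230 × 2.628×10⁻⁴ = 0.04110192 m
1.0368×10⁻⁴ × 820 × 0.19 = 0.016153344 m
Δh = 0.04110192 + 0.016153344 = 0.057255264 m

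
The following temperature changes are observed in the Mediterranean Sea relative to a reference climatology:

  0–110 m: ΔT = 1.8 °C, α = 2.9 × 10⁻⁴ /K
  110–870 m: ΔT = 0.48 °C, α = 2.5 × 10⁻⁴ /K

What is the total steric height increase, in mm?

Layer 1: 2.9×10⁻⁴ × 1.8 × 110 = 0.05742 m
Layer 2: 760 × 2.5×10⁻⁴ × 0.48 = 0.09120 m
Δh = 0.05742 + 0.09120 = 0.14862 m ≈ 150 mm

150 mm of thermosteric rise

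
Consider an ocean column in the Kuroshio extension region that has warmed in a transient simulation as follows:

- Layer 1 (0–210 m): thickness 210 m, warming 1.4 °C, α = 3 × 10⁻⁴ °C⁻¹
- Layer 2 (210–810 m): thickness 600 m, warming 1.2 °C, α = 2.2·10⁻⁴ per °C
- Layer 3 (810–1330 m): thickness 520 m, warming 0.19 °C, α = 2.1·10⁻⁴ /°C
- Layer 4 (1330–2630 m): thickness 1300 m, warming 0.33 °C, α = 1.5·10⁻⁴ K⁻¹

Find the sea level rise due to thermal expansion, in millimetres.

0–210 m: 210 × 1.4 × 3×10⁻⁴ = 0.08820 m
Layer 2: 600 × 1.2 × 2.2×10⁻⁴ = 0.15840 m
2.1×10⁻⁴ × 520 × 0.19 = 0.020748 m
Layer 4: 0.33 × 1.5×10⁻⁴ × 1300 = 0.06435 m
Δh = 0.08820 + 0.15840 + 0.020748 + 0.06435 = 0.331698 m ≈ 332 mm

332 mm of thermosteric rise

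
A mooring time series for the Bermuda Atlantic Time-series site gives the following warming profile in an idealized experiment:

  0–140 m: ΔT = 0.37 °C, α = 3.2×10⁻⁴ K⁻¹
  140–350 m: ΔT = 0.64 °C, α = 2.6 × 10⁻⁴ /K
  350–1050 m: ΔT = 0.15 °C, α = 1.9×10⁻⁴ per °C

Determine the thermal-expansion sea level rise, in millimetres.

Layer 1: 0.37 × 3.2×10⁻⁴ × 140 = 0.016576 m
210 × 0.64 × 2.6×10⁻⁴ = 0.034944 m
Layer 3: 0.15 × 700 × 1.9×10⁻⁴ = 0.01995 m
Δh = 0.016576 + 0.034944 + 0.01995 = 0.07147 m

Δh ≈ 71.5 mm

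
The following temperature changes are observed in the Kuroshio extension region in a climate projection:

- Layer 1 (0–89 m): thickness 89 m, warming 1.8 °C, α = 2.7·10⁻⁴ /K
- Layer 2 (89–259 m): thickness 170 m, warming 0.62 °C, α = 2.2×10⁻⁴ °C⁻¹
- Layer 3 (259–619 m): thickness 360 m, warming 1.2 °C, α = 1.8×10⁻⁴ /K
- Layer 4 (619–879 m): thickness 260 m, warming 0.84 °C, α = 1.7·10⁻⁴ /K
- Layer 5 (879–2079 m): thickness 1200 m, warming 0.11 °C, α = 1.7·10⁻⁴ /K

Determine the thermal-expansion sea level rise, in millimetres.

89 × 1.8 × 2.7×10⁻⁴ = 0.043254 m
170 × 0.62 × 2.2×10⁻⁴ = 0.023188 m
360 × 1.2 × 1.8×10⁻⁴ = 0.07776 m
Layer 4: 0.84 × 260 × 1.7×10⁻⁴ = 0.037128 m
Layer 5: 0.11 × 1.7×10⁻⁴ × 1200 = 0.02244 m
Δh = 0.043254 + 0.023188 + 0.07776 + 0.037128 + 0.02244 = 0.20377 m ≈ 204 mm

Δh = 204 mm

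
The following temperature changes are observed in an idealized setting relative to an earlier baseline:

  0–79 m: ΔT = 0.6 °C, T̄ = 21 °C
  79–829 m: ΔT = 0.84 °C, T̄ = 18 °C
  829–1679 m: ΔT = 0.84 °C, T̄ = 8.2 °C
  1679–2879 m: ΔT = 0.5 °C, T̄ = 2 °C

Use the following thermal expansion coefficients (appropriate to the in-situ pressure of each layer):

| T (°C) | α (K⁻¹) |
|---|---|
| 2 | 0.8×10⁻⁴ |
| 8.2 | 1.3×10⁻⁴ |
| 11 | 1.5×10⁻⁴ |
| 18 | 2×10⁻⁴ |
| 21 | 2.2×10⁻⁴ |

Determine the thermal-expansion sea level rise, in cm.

Layer 1 at 21 °C → α = 2.2×10⁻⁴ K⁻¹
Layer 2 at 18 °C → α = 2×10⁻⁴ K⁻¹
Layer 3 at 8.2 °C → α = 1.3×10⁻⁴ K⁻¹
Layer 4 at 2 °C → α = 0.8×10⁻⁴ K⁻¹
0.6 × 2.2×10⁻⁴ × 79 = 0.010428 m
79–829 m: 0.84 × 750 × 2×10⁻⁴ = 0.12600 m
829–1679 m: 0.84 × 1.3×10⁻⁴ × 850 = 0.09282 m
1679–2879 m: 0.5 × 1200 × 0.8×10⁻⁴ = 0.04800 m
Δh = 0.010428 + 0.12600 + 0.09282 + 0.04800 = 0.277248 m

Δh ≈ 27.7 cm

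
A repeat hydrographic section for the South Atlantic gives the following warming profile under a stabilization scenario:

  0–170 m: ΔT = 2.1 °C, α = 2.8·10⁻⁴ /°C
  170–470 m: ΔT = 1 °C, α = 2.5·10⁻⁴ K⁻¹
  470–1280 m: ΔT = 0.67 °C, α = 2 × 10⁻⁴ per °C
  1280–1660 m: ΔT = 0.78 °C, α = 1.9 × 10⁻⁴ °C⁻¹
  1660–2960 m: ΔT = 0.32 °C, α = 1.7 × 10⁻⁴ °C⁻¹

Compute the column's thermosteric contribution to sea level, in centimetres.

41.1 cm

2.1 × 170 × 2.8×10⁻⁴ = 0.09996 m
Layer 2: 300 × 1 × 2.5×10⁻⁴ = 0.07500 m
Layer 3: 0.67 × 2×10⁻⁴ × 810 = 0.10854 m
Layer 4: 0.78 × 1.9×10⁻⁴ × 380 = 0.056316 m
Layer 5: 1.7×10⁻⁴ × 1300 × 0.32 = 0.07072 m
Δh = 0.09996 + 0.07500 + 0.10854 + 0.056316 + 0.07072 = 0.410536 m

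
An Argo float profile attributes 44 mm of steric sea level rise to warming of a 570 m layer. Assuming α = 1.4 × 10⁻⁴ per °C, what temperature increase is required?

0.551 °C

ΔT = Δh/(αH) = 0.044 / (1.4×10⁻⁴ × 570) ≈ 0.5514 °C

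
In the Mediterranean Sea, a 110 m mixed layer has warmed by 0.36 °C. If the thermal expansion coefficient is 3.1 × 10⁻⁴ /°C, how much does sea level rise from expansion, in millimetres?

12.3 mm of thermosteric rise

Δh = αΔT·H = 3.1×10⁻⁴ × 0.36 × 110 = 0.012276 m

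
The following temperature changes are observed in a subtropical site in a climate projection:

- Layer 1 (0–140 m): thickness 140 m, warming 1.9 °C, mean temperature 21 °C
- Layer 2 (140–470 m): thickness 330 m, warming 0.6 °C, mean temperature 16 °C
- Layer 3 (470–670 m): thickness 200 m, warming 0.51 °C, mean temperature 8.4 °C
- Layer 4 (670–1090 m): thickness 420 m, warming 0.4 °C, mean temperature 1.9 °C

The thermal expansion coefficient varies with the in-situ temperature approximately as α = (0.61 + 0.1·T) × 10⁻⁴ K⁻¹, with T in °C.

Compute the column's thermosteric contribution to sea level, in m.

Layer 1: α = (0.61 + 0.1×21)×10⁻⁴ = 2.71×10⁻⁴ K⁻¹
Layer 2: α = (0.61 + 0.1×16)×10⁻⁴ = 2.21×10⁻⁴ K⁻¹
Layer 3: α = (0.61 + 0.1×8.4)×10⁻⁴ = 1.45×10⁻⁴ K⁻¹
Layer 4: α = (0.61 + 0.1×1.9)×10⁻⁴ = 0.8×10⁻⁴ K⁻¹
140 × 2.71×10⁻⁴ × 1.9 = 0.072086 m
140–470 m: 2.21×10⁻⁴ × 330 × 0.6 = 0.043758 m
Layer 3: 0.51 × 1.45×10⁻⁴ × 200 = 0.01479 m
670–1090 m: 0.4 × 0.8×10⁻⁴ × 420 = 0.01344 m
Δh = 0.072086 + 0.043758 + 0.01479 + 0.01344 = 0.144074 m

0.144 m of thermosteric rise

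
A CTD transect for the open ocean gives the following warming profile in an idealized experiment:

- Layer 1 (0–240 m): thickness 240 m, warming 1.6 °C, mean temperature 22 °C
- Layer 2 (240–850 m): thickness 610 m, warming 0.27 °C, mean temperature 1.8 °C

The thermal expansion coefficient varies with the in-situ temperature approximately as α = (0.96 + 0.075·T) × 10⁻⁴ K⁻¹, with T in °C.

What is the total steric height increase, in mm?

Layer 1: α = (0.96 + 0.075×22)×10⁻⁴ = 2.61×10⁻⁴ K⁻¹
Layer 2: α = (0.96 + 0.075×1.8)×10⁻⁴ = 1.095×10⁻⁴ K⁻¹
1.6 × 240 × 2.61×10⁻⁴ = 0.100224 m
240–850 m: 1.095×10⁻⁴ × 0.27 × 610 = 0.01803465 m
Δh = 0.100224 + 0.01803465 = 0.11825865 m

Δh = 118 mm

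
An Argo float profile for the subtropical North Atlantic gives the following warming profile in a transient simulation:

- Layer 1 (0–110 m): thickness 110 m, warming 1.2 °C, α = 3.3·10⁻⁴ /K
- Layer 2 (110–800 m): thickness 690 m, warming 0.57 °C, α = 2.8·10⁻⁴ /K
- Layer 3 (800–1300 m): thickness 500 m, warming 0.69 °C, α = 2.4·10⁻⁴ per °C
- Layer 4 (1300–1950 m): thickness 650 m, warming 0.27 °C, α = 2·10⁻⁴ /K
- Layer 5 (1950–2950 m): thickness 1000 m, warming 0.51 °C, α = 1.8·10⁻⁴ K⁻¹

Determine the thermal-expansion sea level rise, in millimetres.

1.2 × 3.3×10⁻⁴ × 110 = 0.04356 m
110–800 m: 0.57 × 2.8×10⁻⁴ × 690 = 0.110124 m
Layer 3: 0.69 × 500 × 2.4×10⁻⁴ = 0.08280 m
1300–1950 m: 0.27 × 2×10⁻⁴ × 650 = 0.03510 m
Layer 5: 0.51 × 1000 × 1.8×10⁻⁴ = 0.09180 m
Δh = 0.04356 + 0.110124 + 0.08280 + 0.03510 + 0.09180 = 0.363384 m ≈ 363 mm

Δh = 363 mm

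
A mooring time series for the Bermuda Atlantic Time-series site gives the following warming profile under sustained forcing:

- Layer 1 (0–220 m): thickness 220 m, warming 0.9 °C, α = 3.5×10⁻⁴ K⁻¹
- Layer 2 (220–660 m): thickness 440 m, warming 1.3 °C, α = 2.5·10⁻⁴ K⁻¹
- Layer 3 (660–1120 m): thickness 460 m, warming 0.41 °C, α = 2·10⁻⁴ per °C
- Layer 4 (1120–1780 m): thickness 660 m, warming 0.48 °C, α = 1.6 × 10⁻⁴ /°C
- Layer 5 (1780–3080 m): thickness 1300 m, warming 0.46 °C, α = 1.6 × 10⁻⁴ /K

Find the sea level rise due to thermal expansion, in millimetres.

400 mm

3.5×10⁻⁴ × 220 × 0.9 = 0.06930 m
Layer 2: 1.3 × 2.5×10⁻⁴ × 440 = 0.14300 m
Layer 3: 0.41 × 2×10⁻⁴ × 460 = 0.03772 m
1.6×10⁻⁴ × 0.48 × 660 = 0.050688 m
1780–3080 m: 0.46 × 1300 × 1.6×10⁻⁴ = 0.09568 m
Δh = 0.06930 + 0.14300 + 0.03772 + 0.050688 + 0.09568 = 0.396388 m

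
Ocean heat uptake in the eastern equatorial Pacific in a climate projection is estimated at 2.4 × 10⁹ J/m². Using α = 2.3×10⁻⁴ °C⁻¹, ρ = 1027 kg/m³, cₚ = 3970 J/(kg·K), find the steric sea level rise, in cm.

14 cm of thermosteric rise

Δh = αQ/(ρcₚ) = 2.3×10⁻⁴ × 2.4×10⁹ / (1027 × 3970) ≈ 0.13539 m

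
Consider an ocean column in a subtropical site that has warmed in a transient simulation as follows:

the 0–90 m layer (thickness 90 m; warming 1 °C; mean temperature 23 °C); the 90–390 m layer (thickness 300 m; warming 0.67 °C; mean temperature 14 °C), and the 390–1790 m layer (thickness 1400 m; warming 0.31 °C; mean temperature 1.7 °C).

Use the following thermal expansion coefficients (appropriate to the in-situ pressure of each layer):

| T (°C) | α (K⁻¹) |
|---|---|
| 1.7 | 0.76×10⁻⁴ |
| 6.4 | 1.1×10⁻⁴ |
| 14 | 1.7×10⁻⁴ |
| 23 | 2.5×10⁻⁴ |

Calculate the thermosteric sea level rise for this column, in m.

Layer 1 at 23 °C → α = 2.5×10⁻⁴ K⁻¹
Layer 2 at 14 °C → α = 1.7×10⁻⁴ K⁻¹
Layer 3 at 1.7 °C → α = 0.76×10⁻⁴ K⁻¹
90 × 1 × 2.5×10⁻⁴ = 0.02250 m
90–390 m: 0.67 × 1.7×10⁻⁴ × 300 = 0.03417 m
0.76×10⁻⁴ × 0.31 × 1400 = 0.032984 m
Δh = 0.02250 + 0.03417 + 0.032984 = 0.089654 m ≈ 0.090 m

0.090 m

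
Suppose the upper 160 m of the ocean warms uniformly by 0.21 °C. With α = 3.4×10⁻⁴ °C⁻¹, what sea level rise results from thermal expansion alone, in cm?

Δh = αΔT·H = 3.4×10⁻⁴ × 0.21 × 160 = 0.011424 m

1.14 cm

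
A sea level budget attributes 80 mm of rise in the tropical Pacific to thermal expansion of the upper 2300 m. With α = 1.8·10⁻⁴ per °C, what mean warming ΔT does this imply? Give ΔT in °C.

ΔT ≈ 0.193 °C

ΔT = Δh/(αH) = 0.08 / (1.8×10⁻⁴ × 2300) ≈ 0.1932 °C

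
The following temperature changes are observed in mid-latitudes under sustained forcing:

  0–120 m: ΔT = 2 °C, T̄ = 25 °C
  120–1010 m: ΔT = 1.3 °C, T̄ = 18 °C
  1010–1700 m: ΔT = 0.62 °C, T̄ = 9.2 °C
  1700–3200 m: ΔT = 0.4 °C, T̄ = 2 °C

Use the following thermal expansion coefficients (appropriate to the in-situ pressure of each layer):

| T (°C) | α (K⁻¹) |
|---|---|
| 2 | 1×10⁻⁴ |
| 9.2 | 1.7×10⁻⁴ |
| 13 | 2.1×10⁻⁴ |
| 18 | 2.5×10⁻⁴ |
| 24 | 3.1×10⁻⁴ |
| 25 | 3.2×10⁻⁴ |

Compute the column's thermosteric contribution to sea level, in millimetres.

500 mm

Layer 1 at 25 °C → α = 3.2×10⁻⁴ K⁻¹
Layer 2 at 18 °C → α = 2.5×10⁻⁴ K⁻¹
Layer 3 at 9.2 °C → α = 1.7×10⁻⁴ K⁻¹
Layer 4 at 2 °C → α = 1×10⁻⁴ K⁻¹
3.2×10⁻⁴ × 2 × 120 = 0.07680 m
120–1010 m: 1.3 × 890 × 2.5×10⁻⁴ = 0.28925 m
1010–1700 m: 1.7×10⁻⁴ × 0.62 × 690 = 0.072726 m
0.4 × 1500 × 1×10⁻⁴ = 0.06000 m
Δh = 0.07680 + 0.28925 + 0.072726 + 0.06000 = 0.498776 m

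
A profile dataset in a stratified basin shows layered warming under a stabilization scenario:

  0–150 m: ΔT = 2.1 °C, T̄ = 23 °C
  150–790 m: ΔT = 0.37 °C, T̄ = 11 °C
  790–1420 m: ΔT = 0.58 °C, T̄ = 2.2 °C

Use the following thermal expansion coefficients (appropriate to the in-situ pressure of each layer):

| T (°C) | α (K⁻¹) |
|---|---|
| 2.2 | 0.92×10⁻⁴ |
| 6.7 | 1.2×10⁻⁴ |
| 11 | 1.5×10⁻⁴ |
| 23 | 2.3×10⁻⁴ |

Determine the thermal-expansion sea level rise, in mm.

Δh ≈ 142 mm

Layer 1 at 23 °C → α = 2.3×10⁻⁴ K⁻¹
Layer 2 at 11 °C → α = 1.5×10⁻⁴ K⁻¹
Layer 3 at 2.2 °C → α = 0.92×10⁻⁴ K⁻¹
Layer 1: 2.3×10⁻⁴ × 2.1 × 150 = 0.07245 m
640 × 1.5×10⁻⁴ × 0.37 = 0.03552 m
Layer 3: 0.92×10⁻⁴ × 0.58 × 630 = 0.0336168 m
Δh = 0.07245 + 0.03552 + 0.0336168 = 0.1415868 m ≈ 142 mm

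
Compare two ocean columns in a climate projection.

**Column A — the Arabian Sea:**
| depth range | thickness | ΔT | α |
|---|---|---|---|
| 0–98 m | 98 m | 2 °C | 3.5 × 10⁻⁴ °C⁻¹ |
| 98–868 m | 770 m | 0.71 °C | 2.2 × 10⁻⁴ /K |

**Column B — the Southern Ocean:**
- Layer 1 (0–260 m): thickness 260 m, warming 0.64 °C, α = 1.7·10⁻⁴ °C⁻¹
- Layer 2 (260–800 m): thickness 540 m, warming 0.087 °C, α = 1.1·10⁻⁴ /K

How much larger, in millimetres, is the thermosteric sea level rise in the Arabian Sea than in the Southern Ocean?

Δh_A − Δh_B ≈ 155 mm

A Layer 1: 3.5×10⁻⁴ × 2 × 98 = 0.06860 m
A Layer 2: 2.2×10⁻⁴ × 770 × 0.71 = 0.120274 m
A total: 0.188874 m
B 0–260 m: 0.64 × 260 × 1.7×10⁻⁴ = 0.028288 m
B 0.087 × 1.1×10⁻⁴ × 540 = 0.0051678 m
B total: 0.0334558 m
Difference: 0.188874 − 0.0334558 = 0.1554182 m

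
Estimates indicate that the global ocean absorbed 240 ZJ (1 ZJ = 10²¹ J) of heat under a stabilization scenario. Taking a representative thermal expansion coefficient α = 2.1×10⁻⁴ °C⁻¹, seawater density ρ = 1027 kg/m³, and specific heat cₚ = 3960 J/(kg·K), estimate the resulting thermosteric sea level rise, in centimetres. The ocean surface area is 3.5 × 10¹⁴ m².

Δh = 3.54 cm

Per unit area: Q = 240×10²¹ / (3.5×10¹⁴) ≈ 6.857×10⁸ J/m²
Δh = αQ/(ρcₚ) = 2.1×10⁻⁴ × 6.857×10⁸ / (1027 × 3960) ≈ 0.035407 m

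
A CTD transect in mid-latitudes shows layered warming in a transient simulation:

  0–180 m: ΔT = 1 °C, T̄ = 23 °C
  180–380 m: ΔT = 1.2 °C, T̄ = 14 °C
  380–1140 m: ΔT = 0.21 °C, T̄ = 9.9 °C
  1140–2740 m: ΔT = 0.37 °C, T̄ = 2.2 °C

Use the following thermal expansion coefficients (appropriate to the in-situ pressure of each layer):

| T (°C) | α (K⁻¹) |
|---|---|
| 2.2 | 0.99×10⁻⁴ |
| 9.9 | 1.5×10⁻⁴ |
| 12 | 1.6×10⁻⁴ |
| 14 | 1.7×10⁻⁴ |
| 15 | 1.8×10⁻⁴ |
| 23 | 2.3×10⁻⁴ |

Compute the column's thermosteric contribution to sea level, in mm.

Layer 1 at 23 °C → α = 2.3×10⁻⁴ K⁻¹
Layer 2 at 14 °C → α = 1.7×10⁻⁴ K⁻¹
Layer 3 at 9.9 °C → α = 1.5×10⁻⁴ K⁻¹
Layer 4 at 2.2 °C → α = 0.99×10⁻⁴ K⁻¹
180 × 2.3×10⁻⁴ × 1 = 0.04140 m
180–380 m: 1.2 × 200 × 1.7×10⁻⁴ = 0.04080 m
380–1140 m: 0.21 × 1.5×10⁻⁴ × 760 = 0.02394 m
1140–2740 m: 0.37 × 0.99×10⁻⁴ × 1600 = 0.058608 m
Δh = 0.04140 + 0.04080 + 0.02394 + 0.058608 = 0.164748 m ≈ 165 mm

Δh ≈ 165 mm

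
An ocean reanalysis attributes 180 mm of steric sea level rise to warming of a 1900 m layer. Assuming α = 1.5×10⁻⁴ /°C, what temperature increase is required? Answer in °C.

about 0.632 °C

ΔT = Δh/(αH) = 0.18 / (1.5×10⁻⁴ × 1900) ≈ 0.6316 °C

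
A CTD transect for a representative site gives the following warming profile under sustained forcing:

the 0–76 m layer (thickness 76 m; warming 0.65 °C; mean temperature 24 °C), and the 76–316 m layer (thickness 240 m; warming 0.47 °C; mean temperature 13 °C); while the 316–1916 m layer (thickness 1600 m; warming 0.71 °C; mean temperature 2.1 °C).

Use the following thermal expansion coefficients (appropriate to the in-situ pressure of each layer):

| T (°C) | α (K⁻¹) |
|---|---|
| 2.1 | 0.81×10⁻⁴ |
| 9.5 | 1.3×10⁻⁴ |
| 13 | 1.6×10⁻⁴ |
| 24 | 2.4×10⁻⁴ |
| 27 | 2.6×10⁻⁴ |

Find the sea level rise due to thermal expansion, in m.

Layer 1 at 24 °C → α = 2.4×10⁻⁴ K⁻¹
Layer 2 at 13 °C → α = 1.6×10⁻⁴ K⁻¹
Layer 3 at 2.1 °C → α = 0.81×10⁻⁴ K⁻¹
0–76 m: 76 × 2.4×10⁻⁴ × 0.65 = 0.011856 m
76–316 m: 0.47 × 240 × 1.6×10⁻⁴ = 0.018048 m
0.81×10⁻⁴ × 1600 × 0.71 = 0.092016 m
Δh = 0.011856 + 0.018048 + 0.092016 = 0.12192 m

Δh ≈ 0.122 m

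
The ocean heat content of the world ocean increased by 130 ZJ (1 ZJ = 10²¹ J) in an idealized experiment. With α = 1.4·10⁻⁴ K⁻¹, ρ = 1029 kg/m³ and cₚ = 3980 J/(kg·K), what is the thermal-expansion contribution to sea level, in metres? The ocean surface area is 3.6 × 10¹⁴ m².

0.0123 m

Per unit area: Q = 130×10²¹ / (3.6×10¹⁴) ≈ 3.611×10⁸ J/m²
Δh = αQ/(ρcₚ) = 1.4×10⁻⁴ × 3.611×10⁸ / (1029 × 3980) ≈ 0.012344 m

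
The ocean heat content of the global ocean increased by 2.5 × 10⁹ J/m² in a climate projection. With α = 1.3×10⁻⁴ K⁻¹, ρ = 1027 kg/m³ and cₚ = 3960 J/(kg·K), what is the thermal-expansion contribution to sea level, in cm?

Δh = αQ/(ρcₚ) = 1.3×10⁻⁴ × 2.5×10⁹ / (1027 × 3960) ≈ 0.079913 m

Δh ≈ 7.99 cm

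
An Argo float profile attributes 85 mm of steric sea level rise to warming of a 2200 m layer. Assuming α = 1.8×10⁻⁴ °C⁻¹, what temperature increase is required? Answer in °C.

ΔT = Δh/(αH) = 0.085 / (1.8×10⁻⁴ × 2200) ≈ 0.2146 °C

0.215 °C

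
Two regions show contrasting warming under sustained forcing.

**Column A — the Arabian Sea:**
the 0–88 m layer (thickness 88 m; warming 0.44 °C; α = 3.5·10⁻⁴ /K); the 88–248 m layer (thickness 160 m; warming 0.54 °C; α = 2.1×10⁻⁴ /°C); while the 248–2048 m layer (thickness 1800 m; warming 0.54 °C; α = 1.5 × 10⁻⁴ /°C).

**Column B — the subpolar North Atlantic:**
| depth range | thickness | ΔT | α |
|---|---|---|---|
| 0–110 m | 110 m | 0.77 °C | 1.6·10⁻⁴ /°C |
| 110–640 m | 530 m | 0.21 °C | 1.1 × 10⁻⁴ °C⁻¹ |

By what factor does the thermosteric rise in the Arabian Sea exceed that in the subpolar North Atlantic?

≈ 6.88×

A Layer 1: 88 × 0.44 × 3.5×10⁻⁴ = 0.013552 m
A 160 × 0.54 × 2.1×10⁻⁴ = 0.018144 m
A 248–2048 m: 0.54 × 1800 × 1.5×10⁻⁴ = 0.14580 m
A total: 0.177496 m
B 0–110 m: 0.77 × 110 × 1.6×10⁻⁴ = 0.013552 m
B Layer 2: 1.1×10⁻⁴ × 0.21 × 530 = 0.012243 m
B total: 0.025795 m
Ratio: 0.177496 / 0.025795 ≈ 6.881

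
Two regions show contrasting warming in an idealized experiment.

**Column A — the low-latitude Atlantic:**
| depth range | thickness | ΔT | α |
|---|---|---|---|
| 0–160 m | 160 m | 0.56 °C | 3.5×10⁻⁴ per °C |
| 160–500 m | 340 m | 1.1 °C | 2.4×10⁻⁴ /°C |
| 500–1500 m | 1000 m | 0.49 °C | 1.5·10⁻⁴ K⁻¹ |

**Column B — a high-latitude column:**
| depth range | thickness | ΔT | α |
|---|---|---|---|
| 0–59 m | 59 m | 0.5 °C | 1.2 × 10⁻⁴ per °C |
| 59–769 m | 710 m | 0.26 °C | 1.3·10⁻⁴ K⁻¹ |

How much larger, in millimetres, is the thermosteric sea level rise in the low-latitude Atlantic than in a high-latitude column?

A 0–160 m: 160 × 0.56 × 3.5×10⁻⁴ = 0.03136 m
A Layer 2: 1.1 × 340 × 2.4×10⁻⁴ = 0.08976 m
A Layer 3: 1000 × 0.49 × 1.5×10⁻⁴ = 0.07350 m
A total: 0.19462 m
B 0–59 m: 59 × 1.2×10⁻⁴ × 0.5 = 0.00354 m
B Layer 2: 0.26 × 710 × 1.3×10⁻⁴ = 0.023998 m
B total: 0.027538 m
Difference: 0.19462 − 0.027538 = 0.167082 m

167 mm larger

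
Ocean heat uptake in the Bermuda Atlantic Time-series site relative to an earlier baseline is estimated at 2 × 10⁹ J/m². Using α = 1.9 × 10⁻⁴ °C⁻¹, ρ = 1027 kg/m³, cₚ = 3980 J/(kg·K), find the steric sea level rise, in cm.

Δh = αQ/(ρcₚ) = 1.9×10⁻⁴ × 2×10⁹ / (1027 × 3980) ≈ 0.092967 m

9.3 cm of thermosteric rise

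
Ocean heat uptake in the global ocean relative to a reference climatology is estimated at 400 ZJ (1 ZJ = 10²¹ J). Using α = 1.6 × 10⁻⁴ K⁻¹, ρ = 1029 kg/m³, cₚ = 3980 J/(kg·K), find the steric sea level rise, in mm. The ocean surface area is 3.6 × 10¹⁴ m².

about 43.4 mm

Per unit area: Q = 400×10²¹ / (3.6×10¹⁴) ≈ 1.111×10⁹ J/m²
Δh = αQ/(ρcₚ) = 1.6×10⁻⁴ × 1.111×10⁹ / (1029 × 3980) ≈ 0.043405 m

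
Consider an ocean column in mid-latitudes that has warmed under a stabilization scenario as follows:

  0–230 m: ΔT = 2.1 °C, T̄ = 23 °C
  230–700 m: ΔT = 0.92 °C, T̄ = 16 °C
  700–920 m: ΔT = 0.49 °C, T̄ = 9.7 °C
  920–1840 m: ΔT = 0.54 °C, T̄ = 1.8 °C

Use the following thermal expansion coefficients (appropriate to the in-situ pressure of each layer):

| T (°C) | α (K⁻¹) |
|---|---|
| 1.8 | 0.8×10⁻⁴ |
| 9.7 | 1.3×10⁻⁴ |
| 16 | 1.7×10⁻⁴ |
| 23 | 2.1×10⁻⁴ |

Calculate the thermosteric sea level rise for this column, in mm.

Layer 1 at 23 °C → α = 2.1×10⁻⁴ K⁻¹
Layer 2 at 16 °C → α = 1.7×10⁻⁴ K⁻¹
Layer 3 at 9.7 °C → α = 1.3×10⁻⁴ K⁻¹
Layer 4 at 1.8 °C → α = 0.8×10⁻⁴ K⁻¹
Layer 1: 2.1×10⁻⁴ × 230 × 2.1 = 0.10143 m
1.7×10⁻⁴ × 0.92 × 470 = 0.073508 m
Layer 3: 0.49 × 220 × 1.3×10⁻⁴ = 0.014014 m
920–1840 m: 0.8×10⁻⁴ × 920 × 0.54 = 0.039744 m
Δh = 0.10143 + 0.073508 + 0.014014 + 0.039744 = 0.228696 m ≈ 229 mm

Δh ≈ 229 mm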